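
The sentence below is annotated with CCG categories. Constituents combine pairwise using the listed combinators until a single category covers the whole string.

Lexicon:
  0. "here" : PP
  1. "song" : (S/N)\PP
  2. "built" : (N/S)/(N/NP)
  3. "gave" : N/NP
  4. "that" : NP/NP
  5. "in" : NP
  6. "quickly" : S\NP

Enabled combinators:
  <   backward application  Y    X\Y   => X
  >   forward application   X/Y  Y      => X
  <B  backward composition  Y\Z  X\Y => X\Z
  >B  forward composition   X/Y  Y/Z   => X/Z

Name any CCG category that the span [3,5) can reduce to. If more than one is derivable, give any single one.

[0,7] S   >
  [0,2] S/N   <
    [0,1] "here" : PP
    [1,2] "song" : (S/N)\PP
  [2,7] N   >
    [2,5] N/S   >
      [2,3] "built" : (N/S)/(N/NP)
      [3,5] N/NP   >B
        [3,4] "gave" : N/NP
        [4,5] "that" : NP/NP
    [5,7] S   <
      [5,6] "in" : NP
      [6,7] "quickly" : S\NP

N/NP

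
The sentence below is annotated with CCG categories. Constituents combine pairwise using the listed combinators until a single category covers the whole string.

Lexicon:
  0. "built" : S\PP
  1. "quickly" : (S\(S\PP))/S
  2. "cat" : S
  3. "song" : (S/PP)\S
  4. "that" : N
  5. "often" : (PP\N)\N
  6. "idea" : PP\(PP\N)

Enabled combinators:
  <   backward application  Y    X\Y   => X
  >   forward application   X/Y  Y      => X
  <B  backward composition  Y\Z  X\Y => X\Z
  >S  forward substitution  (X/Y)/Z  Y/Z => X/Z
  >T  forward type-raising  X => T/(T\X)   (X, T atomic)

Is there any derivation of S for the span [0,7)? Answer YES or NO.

YES

[0,7] S   <
  [0,1] "built" : S\PP
  [1,7] S\(S\PP)   >
    [1,2] "quickly" : (S\(S\PP))/S
    [2,7] S   >
      [2,4] S/PP   <
        [2,3] "cat" : S
        [3,4] "song" : (S/PP)\S
      [4,7] PP   <
        [4,6] PP\N   <
          [4,5] "that" : N
          [5,6] "often" : (PP\N)\N
        [6,7] "idea" : PP\(PP\N)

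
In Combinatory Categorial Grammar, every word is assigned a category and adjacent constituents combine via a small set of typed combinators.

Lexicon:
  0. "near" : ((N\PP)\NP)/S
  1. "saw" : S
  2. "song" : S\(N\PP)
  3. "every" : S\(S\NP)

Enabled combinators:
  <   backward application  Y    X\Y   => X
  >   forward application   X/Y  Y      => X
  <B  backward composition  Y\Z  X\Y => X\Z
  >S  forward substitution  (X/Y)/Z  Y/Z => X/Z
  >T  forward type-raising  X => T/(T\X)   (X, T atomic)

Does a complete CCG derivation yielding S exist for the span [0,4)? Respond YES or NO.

YES

[0,4] S   <
  [0,3] S\NP   <B
    [0,2] (N\PP)\NP   >
      [0,1] "near" : ((N\PP)\NP)/S
      [1,2] "saw" : S
    [2,3] "song" : S\(N\PP)
  [3,4] "every" : S\(S\NP)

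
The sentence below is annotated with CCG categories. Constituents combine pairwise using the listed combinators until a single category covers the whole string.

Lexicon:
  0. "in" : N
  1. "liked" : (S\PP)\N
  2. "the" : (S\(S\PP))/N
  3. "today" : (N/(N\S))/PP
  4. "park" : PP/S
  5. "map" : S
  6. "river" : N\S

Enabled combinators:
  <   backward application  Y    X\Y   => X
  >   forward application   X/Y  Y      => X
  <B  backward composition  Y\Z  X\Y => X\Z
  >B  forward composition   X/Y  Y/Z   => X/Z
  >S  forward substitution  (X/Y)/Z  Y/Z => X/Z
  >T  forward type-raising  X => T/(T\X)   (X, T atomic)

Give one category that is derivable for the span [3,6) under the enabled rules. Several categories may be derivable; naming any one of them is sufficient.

[0,7] S   <
  [0,2] S\PP   <
    [0,1] "in" : N
    [1,2] "liked" : (S\PP)\N
  [2,7] S\(S\PP)   >
    [2,3] "the" : (S\(S\PP))/N
    [3,7] N   >
      [3,6] N/(N\S)   >
        [3,4] "today" : (N/(N\S))/PP
        [4,6] PP   >
          [4,5] "park" : PP/S
          [5,6] "map" : S
      [6,7] "river" : N\S

N/(N\S)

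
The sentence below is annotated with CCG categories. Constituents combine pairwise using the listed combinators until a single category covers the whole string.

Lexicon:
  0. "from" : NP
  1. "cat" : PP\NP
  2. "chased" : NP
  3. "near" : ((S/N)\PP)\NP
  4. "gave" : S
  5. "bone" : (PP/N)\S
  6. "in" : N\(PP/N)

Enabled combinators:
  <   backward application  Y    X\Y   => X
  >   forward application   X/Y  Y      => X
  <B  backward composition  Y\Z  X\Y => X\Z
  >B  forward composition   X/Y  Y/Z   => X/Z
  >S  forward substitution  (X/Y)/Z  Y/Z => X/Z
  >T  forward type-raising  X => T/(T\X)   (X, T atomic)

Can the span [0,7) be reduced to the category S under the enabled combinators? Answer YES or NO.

[0,7] S   >
  [0,4] S/N   <
    [0,2] PP   >
      [0,1] PP/(PP\NP)   >T
        [0,1] "from" : NP
      [1,2] "cat" : PP\NP
    [2,4] (S/N)\PP   <
      [2,3] "chased" : NP
      [3,4] "near" : ((S/N)\PP)\NP
  [4,7] N   <
    [4,5] "gave" : S
    [5,7] N\S   <B
      [5,6] "bone" : (PP/N)\S
      [6,7] "in" : N\(PP/N)

YES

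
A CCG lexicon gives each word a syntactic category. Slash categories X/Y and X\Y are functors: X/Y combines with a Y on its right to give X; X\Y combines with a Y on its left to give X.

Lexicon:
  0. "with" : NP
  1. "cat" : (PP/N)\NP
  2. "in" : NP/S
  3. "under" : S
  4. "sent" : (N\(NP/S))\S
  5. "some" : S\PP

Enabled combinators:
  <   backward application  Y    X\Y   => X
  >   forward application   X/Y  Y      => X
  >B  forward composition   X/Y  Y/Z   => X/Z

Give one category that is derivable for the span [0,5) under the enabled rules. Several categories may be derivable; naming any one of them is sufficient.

PP

[0,6] S   <
  [0,5] PP   >
    [0,2] PP/N   <
      [0,1] "with" : NP
      [1,2] "cat" : (PP/N)\NP
    [2,5] N   <
      [2,3] "in" : NP/S
      [3,5] N\(NP/S)   <
        [3,4] "under" : S
        [4,5] "sent" : (N\(NP/S))\S
  [5,6] "some" : S\PP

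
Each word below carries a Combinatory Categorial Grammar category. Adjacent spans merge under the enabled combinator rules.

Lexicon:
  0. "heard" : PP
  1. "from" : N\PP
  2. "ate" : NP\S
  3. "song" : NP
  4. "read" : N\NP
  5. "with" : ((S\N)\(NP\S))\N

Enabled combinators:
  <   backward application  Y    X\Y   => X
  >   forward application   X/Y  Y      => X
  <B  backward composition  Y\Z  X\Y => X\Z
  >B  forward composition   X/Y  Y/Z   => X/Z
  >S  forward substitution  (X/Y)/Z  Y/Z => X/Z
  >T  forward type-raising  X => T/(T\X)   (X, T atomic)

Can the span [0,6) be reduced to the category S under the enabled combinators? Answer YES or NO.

[0,6] S   <
  [0,2] N   <
    [0,1] "heard" : PP
    [1,2] "from" : N\PP
  [2,6] S\N   <
    [2,3] "ate" : NP\S
    [3,6] (S\N)\(NP\S)   <
      [3,5] N   >
        [3,4] N/(N\NP)   >T
          [3,4] "song" : NP
        [4,5] "read" : N\NP
      [5,6] "with" : ((S\N)\(NP\S))\N

YES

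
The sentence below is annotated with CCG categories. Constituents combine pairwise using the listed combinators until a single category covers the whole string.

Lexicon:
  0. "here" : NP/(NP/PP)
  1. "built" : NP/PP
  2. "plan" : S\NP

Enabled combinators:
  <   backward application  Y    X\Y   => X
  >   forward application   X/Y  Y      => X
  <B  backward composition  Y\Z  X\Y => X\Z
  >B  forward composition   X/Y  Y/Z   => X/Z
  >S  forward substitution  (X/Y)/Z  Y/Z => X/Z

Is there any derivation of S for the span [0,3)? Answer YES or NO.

YES

[0,3] S   <
  [0,2] NP   >
    [0,1] "here" : NP/(NP/PP)
    [1,2] "built" : NP/PP
  [2,3] "plan" : S\NP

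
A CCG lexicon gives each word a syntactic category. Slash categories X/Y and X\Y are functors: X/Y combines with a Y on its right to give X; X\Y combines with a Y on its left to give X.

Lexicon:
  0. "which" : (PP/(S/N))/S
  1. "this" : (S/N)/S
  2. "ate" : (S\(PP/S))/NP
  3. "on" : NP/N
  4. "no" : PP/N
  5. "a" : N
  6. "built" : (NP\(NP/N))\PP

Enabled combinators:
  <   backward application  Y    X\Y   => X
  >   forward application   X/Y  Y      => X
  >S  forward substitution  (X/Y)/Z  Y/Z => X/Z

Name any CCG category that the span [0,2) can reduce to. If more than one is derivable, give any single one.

PP/S

[0,7] S   <
  [0,2] PP/S   >S
    [0,1] "which" : (PP/(S/N))/S
    [1,2] "this" : (S/N)/S
  [2,7] S\(PP/S)   >
    [2,3] "ate" : (S\(PP/S))/NP
    [3,7] NP   <
      [3,4] "on" : NP/N
      [4,7] NP\(NP/N)   <
        [4,6] PP   >
          [4,5] "no" : PP/N
          [5,6] "a" : N
        [6,7] "built" : (NP\(NP/N))\PP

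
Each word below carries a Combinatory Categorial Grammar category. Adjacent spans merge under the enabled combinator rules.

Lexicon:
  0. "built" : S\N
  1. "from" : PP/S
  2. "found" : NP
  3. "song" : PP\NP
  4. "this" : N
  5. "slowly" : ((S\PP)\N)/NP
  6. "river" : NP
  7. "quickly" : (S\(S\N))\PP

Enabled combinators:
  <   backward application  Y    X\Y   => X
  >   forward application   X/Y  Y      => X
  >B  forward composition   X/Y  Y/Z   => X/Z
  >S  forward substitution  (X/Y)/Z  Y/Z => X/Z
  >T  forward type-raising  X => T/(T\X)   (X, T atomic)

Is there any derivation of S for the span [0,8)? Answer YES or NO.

YES

[0,8] S   <
  [0,1] "built" : S\N
  [1,8] S\(S\N)   <
    [1,7] PP   >
      [1,2] "from" : PP/S
      [2,7] S   <
        [2,4] PP   <
          [2,3] "found" : NP
          [3,4] "song" : PP\NP
        [4,7] S\PP   <
          [4,5] "this" : N
          [5,7] (S\PP)\N   >
            [5,6] "slowly" : ((S\PP)\N)/NP
            [6,7] "river" : NP
    [7,8] "quickly" : (S\(S\N))\PP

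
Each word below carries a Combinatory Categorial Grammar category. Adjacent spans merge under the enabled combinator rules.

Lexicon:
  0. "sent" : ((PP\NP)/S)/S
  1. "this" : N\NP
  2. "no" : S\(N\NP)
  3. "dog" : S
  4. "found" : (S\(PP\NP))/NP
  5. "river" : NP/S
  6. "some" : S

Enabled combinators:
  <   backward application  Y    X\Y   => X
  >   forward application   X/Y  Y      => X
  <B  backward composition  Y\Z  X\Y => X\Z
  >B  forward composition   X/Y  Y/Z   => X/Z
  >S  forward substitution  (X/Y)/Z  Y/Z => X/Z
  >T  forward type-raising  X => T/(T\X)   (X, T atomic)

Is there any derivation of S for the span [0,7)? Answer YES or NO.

[0,7] S   <
  [0,4] PP\NP   >
    [0,3] (PP\NP)/S   >
      [0,1] "sent" : ((PP\NP)/S)/S
      [1,3] S   <
        [1,2] "this" : N\NP
        [2,3] "no" : S\(N\NP)
    [3,4] "dog" : S
  [4,7] S\(PP\NP)   >
    [4,5] "found" : (S\(PP\NP))/NP
    [5,7] NP   >
      [5,6] "river" : NP/S
      [6,7] "some" : S

YES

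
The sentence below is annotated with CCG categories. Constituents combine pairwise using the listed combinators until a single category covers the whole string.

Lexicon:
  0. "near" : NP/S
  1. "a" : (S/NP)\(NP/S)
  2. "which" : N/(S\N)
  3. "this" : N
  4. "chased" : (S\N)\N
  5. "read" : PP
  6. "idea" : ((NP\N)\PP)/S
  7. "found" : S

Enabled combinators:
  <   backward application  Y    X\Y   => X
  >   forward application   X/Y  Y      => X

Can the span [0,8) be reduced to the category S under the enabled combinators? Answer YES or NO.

YES

[0,8] S   >
  [0,2] S/NP   <
    [0,1] "near" : NP/S
    [1,2] "a" : (S/NP)\(NP/S)
  [2,8] NP   <
    [2,5] N   >
      [2,3] "which" : N/(S\N)
      [3,5] S\N   <
        [3,4] "this" : N
        [4,5] "chased" : (S\N)\N
    [5,8] NP\N   <
      [5,6] "read" : PP
      [6,8] (NP\N)\PP   >
        [6,7] "idea" : ((NP\N)\PP)/S
        [7,8] "found" : S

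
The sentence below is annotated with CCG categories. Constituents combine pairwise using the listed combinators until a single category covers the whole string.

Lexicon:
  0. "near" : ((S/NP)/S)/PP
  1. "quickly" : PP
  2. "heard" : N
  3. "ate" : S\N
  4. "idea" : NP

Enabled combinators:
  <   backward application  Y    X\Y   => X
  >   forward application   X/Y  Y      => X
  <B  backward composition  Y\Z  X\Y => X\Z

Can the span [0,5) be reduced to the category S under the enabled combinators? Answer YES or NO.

[0,5] S   >
  [0,4] S/NP   >
    [0,2] (S/NP)/S   >
      [0,1] "near" : ((S/NP)/S)/PP
      [1,2] "quickly" : PP
    [2,4] S   <
      [2,3] "heard" : N
      [3,4] "ate" : S\N
  [4,5] "idea" : NP

YES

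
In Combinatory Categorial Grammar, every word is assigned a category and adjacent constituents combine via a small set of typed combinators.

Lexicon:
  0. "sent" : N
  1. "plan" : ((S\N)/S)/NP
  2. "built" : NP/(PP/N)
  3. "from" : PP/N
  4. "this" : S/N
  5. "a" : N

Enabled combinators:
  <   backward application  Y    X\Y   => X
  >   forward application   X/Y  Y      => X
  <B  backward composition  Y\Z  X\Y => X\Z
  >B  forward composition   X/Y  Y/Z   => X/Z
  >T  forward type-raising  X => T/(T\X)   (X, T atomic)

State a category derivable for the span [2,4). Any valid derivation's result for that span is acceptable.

NP

[0,6] S   >
  [0,1] S/(S\N)   >T
    [0,1] "sent" : N
  [1,6] S\N   >
    [1,4] (S\N)/S   >
      [1,2] "plan" : ((S\N)/S)/NP
      [2,4] NP   >
        [2,3] "built" : NP/(PP/N)
        [3,4] "from" : PP/N
    [4,6] S   >
      [4,5] "this" : S/N
      [5,6] "a" : N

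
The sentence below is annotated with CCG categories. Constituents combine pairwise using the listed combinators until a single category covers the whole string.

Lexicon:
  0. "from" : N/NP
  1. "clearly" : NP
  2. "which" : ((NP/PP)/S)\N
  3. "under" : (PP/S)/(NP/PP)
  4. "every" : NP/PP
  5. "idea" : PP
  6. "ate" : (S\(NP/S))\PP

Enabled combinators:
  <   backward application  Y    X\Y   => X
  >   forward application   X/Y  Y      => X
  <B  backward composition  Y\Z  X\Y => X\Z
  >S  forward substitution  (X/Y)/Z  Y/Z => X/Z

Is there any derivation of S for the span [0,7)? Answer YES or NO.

[0,7] S   <
  [0,5] NP/S   >S
    [0,3] (NP/PP)/S   <
      [0,2] N   >
        [0,1] "from" : N/NP
        [1,2] "clearly" : NP
      [2,3] "which" : ((NP/PP)/S)\N
    [3,5] PP/S   >
      [3,4] "under" : (PP/S)/(NP/PP)
      [4,5] "every" : NP/PP
  [5,7] S\(NP/S)   <
    [5,6] "idea" : PP
    [6,7] "ate" : (S\(NP/S))\PP

YES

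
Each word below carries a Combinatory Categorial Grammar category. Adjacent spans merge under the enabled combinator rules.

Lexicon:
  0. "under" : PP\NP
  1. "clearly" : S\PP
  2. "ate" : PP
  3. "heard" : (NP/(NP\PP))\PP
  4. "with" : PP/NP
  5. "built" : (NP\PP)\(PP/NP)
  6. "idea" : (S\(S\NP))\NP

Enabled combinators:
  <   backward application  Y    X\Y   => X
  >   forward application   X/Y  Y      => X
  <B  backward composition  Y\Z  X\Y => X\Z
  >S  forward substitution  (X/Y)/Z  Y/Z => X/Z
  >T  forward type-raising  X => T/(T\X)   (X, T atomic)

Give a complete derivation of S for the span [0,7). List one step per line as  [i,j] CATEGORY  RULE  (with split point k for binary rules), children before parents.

[0,7] S   <
  [0,2] S\NP   <B
    [0,1] "under" : PP\NP
    [1,2] "clearly" : S\PP
  [2,7] S\(S\NP)   <
    [2,6] NP   >
      [2,4] NP/(NP\PP)   <
        [2,3] "ate" : PP
        [3,4] "heard" : (NP/(NP\PP))\PP
      [4,6] NP\PP   <
        [4,5] "with" : PP/NP
        [5,6] "built" : (NP\PP)\(PP/NP)
    [6,7] "idea" : (S\(S\NP))\NP

[0,1] PP\NP  lex  "under"
[1,2] S\PP  lex  "clearly"
[0,2] S\NP  <B  k=1
[2,3] PP  lex  "ate"
[3,4] (NP/(NP\PP))\PP  lex  "heard"
[2,4] NP/(NP\PP)  <  k=3
[4,5] PP/NP  lex  "with"
[5,6] (NP\PP)\(PP/NP)  lex  "built"
[4,6] NP\PP  <  k=5
[2,6] NP  >  k=4
[6,7] (S\(S\NP))\NP  lex  "idea"
[2,7] S\(S\NP)  <  k=6
[0,7] S  <  k=2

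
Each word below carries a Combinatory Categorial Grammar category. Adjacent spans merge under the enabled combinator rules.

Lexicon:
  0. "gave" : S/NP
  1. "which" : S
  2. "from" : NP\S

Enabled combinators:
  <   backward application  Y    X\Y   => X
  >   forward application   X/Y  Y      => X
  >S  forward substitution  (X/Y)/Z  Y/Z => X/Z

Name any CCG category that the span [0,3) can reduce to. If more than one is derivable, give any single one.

[0,3] S   >
  [0,1] "gave" : S/NP
  [1,3] NP   <
    [1,2] "which" : S
    [2,3] "from" : NP\S

S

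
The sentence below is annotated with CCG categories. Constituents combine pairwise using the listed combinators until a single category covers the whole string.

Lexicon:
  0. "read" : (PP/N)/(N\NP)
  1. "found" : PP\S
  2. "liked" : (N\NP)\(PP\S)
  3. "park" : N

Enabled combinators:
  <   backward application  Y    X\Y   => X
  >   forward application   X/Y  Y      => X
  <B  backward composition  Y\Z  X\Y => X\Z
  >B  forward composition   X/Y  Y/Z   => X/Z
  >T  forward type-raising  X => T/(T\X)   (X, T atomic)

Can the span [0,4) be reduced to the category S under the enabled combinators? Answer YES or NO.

(PP/N)/(N\NP) PP\S (N\NP)\(PP\S) N
CKY chart[0,4] = {N/(N\PP), NP/(NP\PP), PP, PP/(N\N), PP/(PP\PP), S/(S\PP)}; S ∉ chart

NO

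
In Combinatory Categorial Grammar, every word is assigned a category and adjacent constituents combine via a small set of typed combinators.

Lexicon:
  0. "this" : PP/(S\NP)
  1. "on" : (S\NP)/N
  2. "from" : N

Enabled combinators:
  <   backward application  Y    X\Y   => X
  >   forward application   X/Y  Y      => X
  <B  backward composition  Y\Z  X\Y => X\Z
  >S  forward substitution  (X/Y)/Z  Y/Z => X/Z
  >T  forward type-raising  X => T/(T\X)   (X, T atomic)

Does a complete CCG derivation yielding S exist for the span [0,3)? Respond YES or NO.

PP/(S\NP) (S\NP)/N N
CKY chart[0,3] = {N/(N\PP), NP/(NP\PP), PP, PP/(PP\PP), S/(S\PP)}; S ∉ chart

NO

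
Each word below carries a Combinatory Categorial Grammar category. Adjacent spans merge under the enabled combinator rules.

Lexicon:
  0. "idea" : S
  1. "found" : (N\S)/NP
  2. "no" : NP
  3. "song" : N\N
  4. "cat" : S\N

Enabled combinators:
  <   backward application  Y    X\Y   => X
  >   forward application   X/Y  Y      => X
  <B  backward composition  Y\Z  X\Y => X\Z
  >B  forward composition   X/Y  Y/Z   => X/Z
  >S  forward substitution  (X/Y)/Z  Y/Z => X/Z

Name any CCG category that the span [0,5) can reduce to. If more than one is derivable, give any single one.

[0,5] S   <
  [0,3] N   <
    [0,1] "idea" : S
    [1,3] N\S   >
      [1,2] "found" : (N\S)/NP
      [2,3] "no" : NP
  [3,5] S\N   <B
    [3,4] "song" : N\N
    [4,5] "cat" : S\N

S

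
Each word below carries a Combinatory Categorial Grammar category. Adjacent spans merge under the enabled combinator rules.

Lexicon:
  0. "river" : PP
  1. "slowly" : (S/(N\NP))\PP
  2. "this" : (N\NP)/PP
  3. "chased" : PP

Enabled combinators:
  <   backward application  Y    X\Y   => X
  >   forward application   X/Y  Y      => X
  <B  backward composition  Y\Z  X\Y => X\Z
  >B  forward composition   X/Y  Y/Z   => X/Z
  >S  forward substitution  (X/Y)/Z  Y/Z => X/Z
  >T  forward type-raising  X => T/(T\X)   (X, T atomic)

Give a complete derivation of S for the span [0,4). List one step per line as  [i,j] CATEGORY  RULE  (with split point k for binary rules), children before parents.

[0,1] PP  lex  "river"
[1,2] (S/(N\NP))\PP  lex  "slowly"
[0,2] S/(N\NP)  <  k=1
[2,3] (N\NP)/PP  lex  "this"
[3,4] PP  lex  "chased"
[2,4] N\NP  >  k=3
[0,4] S  >  k=2

[0,4] S   >
  [0,2] S/(N\NP)   <
    [0,1] "river" : PP
    [1,2] "slowly" : (S/(N\NP))\PP
  [2,4] N\NP   >
    [2,3] "this" : (N\NP)/PP
    [3,4] "chased" : PP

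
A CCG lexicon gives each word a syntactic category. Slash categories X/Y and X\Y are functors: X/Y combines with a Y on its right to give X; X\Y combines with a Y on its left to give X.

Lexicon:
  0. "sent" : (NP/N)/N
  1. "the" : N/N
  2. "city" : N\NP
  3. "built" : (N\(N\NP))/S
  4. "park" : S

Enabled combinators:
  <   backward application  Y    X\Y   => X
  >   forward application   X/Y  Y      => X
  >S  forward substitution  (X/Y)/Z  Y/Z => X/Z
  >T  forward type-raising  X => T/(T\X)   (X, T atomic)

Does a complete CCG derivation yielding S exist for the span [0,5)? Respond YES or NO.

(NP/N)/N N/N N\NP (N\(N\NP))/S S
CKY chart[0,5] = {N/(N\NP), NP, NP/(NP\NP), NP/N, PP/(PP\NP), S/(S\NP)}; S ∉ chart

NO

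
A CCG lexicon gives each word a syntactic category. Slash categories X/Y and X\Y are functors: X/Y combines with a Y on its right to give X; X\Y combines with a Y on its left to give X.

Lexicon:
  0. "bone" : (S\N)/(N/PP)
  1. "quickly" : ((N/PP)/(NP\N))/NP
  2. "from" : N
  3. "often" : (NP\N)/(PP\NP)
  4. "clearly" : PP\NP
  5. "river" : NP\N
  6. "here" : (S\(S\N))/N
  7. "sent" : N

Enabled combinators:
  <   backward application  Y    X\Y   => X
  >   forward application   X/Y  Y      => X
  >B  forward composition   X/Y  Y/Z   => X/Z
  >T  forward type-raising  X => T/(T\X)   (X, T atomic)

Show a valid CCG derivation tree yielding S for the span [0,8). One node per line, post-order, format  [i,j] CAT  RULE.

[0,1] (S\N)/(N/PP)  lex  "bone"
[1,2] ((N/PP)/(NP\N))/NP  lex  "quickly"
[2,3] N  lex  "from"
[2,3] NP/(NP\N)  >T
[3,4] (NP\N)/(PP\NP)  lex  "often"
[4,5] PP\NP  lex  "clearly"
[3,5] NP\N  >  k=4
[2,5] NP  >  k=3
[1,5] (N/PP)/(NP\N)  >  k=2
[5,6] NP\N  lex  "river"
[1,6] N/PP  >  k=5
[0,6] S\N  >  k=1
[6,7] (S\(S\N))/N  lex  "here"
[7,8] N  lex  "sent"
[6,8] S\(S\N)  >  k=7
[0,8] S  <  k=6

[0,8] S   <
  [0,6] S\N   >
    [0,1] "bone" : (S\N)/(N/PP)
    [1,6] N/PP   >
      [1,5] (N/PP)/(NP\N)   >
        [1,2] "quickly" : ((N/PP)/(NP\N))/NP
        [2,5] NP   >
          [2,3] NP/(NP\N)   >T
            [2,3] "from" : N
          [3,5] NP\N   >
            [3,4] "often" : (NP\N)/(PP\NP)
            [4,5] "clearly" : PP\NP
      [5,6] "river" : NP\N
  [6,8] S\(S\N)   >
    [6,7] "here" : (S\(S\N))/N
    [7,8] "sent" : N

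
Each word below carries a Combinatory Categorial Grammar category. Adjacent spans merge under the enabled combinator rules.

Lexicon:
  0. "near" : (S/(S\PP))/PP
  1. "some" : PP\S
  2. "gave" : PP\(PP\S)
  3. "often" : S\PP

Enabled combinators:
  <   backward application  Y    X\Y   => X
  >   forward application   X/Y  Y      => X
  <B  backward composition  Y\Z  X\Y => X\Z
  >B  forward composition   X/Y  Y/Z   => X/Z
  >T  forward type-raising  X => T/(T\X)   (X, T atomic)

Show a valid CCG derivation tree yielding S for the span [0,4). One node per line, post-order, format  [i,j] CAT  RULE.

[0,4] S   >
  [0,3] S/(S\PP)   >
    [0,1] "near" : (S/(S\PP))/PP
    [1,3] PP   <
      [1,2] "some" : PP\S
      [2,3] "gave" : PP\(PP\S)
  [3,4] "often" : S\PP

[0,1] (S/(S\PP))/PP  lex  "near"
[1,2] PP\S  lex  "some"
[2,3] PP\(PP\S)  lex  "gave"
[1,3] PP  <  k=2
[0,3] S/(S\PP)  >  k=1
[3,4] S\PP  lex  "often"
[0,4] S  >  k=3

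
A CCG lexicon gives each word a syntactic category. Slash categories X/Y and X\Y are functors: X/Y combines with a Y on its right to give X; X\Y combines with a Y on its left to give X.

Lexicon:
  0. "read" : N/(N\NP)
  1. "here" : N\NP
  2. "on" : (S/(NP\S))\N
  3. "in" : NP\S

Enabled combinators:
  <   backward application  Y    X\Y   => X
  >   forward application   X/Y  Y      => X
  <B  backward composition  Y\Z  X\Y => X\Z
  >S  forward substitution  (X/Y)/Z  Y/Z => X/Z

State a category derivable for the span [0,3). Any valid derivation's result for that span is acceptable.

[0,4] S   >
  [0,3] S/(NP\S)   <
    [0,2] N   >
      [0,1] "read" : N/(N\NP)
      [1,2] "here" : N\NP
    [2,3] "on" : (S/(NP\S))\N
  [3,4] "in" : NP\S

S/(NP\S)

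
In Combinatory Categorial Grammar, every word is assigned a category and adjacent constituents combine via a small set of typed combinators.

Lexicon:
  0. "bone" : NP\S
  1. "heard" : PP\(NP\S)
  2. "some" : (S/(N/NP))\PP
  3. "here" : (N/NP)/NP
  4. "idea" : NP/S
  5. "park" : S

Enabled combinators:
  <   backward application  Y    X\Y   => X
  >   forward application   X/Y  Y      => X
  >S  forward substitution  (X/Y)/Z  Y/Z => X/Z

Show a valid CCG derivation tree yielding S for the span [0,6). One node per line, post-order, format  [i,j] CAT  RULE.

[0,1] NP\S  lex  "bone"
[1,2] PP\(NP\S)  lex  "heard"
[0,2] PP  <  k=1
[2,3] (S/(N/NP))\PP  lex  "some"
[0,3] S/(N/NP)  <  k=2
[3,4] (N/NP)/NP  lex  "here"
[4,5] NP/S  lex  "idea"
[5,6] S  lex  "park"
[4,6] NP  >  k=5
[3,6] N/NP  >  k=4
[0,6] S  >  k=3

[0,6] S   >
  [0,3] S/(N/NP)   <
    [0,2] PP   <
      [0,1] "bone" : NP\S
      [1,2] "heard" : PP\(NP\S)
    [2,3] "some" : (S/(N/NP))\PP
  [3,6] N/NP   >
    [3,4] "here" : (N/NP)/NP
    [4,6] NP   >
      [4,5] "idea" : NP/S
      [5,6] "park" : S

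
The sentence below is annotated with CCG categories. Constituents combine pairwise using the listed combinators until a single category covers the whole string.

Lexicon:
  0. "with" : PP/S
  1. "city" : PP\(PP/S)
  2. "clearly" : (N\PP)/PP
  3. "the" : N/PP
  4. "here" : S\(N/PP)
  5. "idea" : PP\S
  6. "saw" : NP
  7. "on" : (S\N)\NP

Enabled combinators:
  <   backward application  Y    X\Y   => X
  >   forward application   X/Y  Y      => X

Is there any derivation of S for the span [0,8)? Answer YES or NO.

[0,8] S   <
  [0,6] N   <
    [0,2] PP   <
      [0,1] "with" : PP/S
      [1,2] "city" : PP\(PP/S)
    [2,6] N\PP   >
      [2,3] "clearly" : (N\PP)/PP
      [3,6] PP   <
        [3,5] S   <
          [3,4] "the" : N/PP
          [4,5] "here" : S\(N/PP)
        [5,6] "idea" : PP\S
  [6,8] S\N   <
    [6,7] "saw" : NP
    [7,8] "on" : (S\N)\NP

YES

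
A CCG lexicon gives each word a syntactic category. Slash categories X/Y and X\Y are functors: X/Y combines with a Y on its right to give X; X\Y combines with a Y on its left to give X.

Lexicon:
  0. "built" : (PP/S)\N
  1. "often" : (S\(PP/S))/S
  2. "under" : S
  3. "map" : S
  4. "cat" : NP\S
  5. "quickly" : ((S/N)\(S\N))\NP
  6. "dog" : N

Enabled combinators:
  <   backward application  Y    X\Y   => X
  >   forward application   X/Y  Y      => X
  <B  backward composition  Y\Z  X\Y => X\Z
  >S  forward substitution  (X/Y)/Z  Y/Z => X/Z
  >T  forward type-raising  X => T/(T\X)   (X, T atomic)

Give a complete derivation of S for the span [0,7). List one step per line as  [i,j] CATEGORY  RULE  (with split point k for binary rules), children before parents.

[0,1] (PP/S)\N  lex  "built"
[1,2] (S\(PP/S))/S  lex  "often"
[2,3] S  lex  "under"
[1,3] S\(PP/S)  >  k=2
[0,3] S\N  <B  k=1
[3,4] S  lex  "map"
[3,4] NP/(NP\S)  >T
[4,5] NP\S  lex  "cat"
[3,5] NP  >  k=4
[5,6] ((S/N)\(S\N))\NP  lex  "quickly"
[3,6] (S/N)\(S\N)  <  k=5
[0,6] S/N  <  k=3
[6,7] N  lex  "dog"
[0,7] S  >  k=6

[0,7] S   >
  [0,6] S/N   <
    [0,3] S\N   <B
      [0,1] "built" : (PP/S)\N
      [1,3] S\(PP/S)   >
        [1,2] "often" : (S\(PP/S))/S
        [2,3] "under" : S
    [3,6] (S/N)\(S\N)   <
      [3,5] NP   >
        [3,4] NP/(NP\S)   >T
          [3,4] "map" : S
        [4,5] "cat" : NP\S
      [5,6] "quickly" : ((S/N)\(S\N))\NP
  [6,7] "dog" : N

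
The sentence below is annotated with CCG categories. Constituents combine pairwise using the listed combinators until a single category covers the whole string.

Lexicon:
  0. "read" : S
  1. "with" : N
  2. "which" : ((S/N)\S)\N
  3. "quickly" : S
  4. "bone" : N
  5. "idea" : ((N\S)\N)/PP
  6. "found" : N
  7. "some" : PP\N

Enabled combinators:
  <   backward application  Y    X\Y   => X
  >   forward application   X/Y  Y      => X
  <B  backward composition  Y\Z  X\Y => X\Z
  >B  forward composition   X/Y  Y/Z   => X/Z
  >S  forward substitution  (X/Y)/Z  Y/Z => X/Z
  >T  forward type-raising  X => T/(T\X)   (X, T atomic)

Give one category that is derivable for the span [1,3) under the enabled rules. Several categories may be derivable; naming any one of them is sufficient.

[0,8] S   >
  [0,3] S/N   <
    [0,1] "read" : S
    [1,3] (S/N)\S   <
      [1,2] "with" : N
      [2,3] "which" : ((S/N)\S)\N
  [3,8] N   >
    [3,4] N/(N\S)   >T
      [3,4] "quickly" : S
    [4,8] N\S   <
      [4,5] "bone" : N
      [5,8] (N\S)\N   >
        [5,6] "idea" : ((N\S)\N)/PP
        [6,8] PP   >
          [6,7] PP/(PP\N)   >T
            [6,7] "found" : N
          [7,8] "some" : PP\N

(S/N)\S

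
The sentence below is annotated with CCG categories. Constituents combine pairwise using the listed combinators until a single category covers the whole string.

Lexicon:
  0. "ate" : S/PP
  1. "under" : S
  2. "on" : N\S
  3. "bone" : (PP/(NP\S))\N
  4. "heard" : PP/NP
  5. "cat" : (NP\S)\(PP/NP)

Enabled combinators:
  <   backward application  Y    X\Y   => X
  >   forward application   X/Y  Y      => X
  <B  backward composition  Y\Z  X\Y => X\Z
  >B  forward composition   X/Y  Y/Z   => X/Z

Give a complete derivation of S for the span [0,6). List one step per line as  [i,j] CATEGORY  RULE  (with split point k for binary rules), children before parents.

[0,6] S   >
  [0,1] "ate" : S/PP
  [1,6] PP   >
    [1,4] PP/(NP\S)   <
      [1,3] N   <
        [1,2] "under" : S
        [2,3] "on" : N\S
      [3,4] "bone" : (PP/(NP\S))\N
    [4,6] NP\S   <
      [4,5] "heard" : PP/NP
      [5,6] "cat" : (NP\S)\(PP/NP)

[0,1] S/PP  lex  "ate"
[1,2] S  lex  "under"
[2,3] N\S  lex  "on"
[1,3] N  <  k=2
[3,4] (PP/(NP\S))\N  lex  "bone"
[1,4] PP/(NP\S)  <  k=3
[4,5] PP/NP  lex  "heard"
[5,6] (NP\S)\(PP/NP)  lex  "cat"
[4,6] NP\S  <  k=5
[1,6] PP  >  k=4
[0,6] S  >  k=1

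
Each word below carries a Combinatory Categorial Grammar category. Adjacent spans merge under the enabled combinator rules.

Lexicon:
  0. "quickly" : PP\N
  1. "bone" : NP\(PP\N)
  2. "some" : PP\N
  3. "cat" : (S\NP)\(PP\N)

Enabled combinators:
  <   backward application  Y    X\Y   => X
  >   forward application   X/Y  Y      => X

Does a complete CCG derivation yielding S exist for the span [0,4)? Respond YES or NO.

YES

[0,4] S   <
  [0,2] NP   <
    [0,1] "quickly" : PP\N
    [1,2] "bone" : NP\(PP\N)
  [2,4] S\NP   <
    [2,3] "some" : PP\N
    [3,4] "cat" : (S\NP)\(PP\N)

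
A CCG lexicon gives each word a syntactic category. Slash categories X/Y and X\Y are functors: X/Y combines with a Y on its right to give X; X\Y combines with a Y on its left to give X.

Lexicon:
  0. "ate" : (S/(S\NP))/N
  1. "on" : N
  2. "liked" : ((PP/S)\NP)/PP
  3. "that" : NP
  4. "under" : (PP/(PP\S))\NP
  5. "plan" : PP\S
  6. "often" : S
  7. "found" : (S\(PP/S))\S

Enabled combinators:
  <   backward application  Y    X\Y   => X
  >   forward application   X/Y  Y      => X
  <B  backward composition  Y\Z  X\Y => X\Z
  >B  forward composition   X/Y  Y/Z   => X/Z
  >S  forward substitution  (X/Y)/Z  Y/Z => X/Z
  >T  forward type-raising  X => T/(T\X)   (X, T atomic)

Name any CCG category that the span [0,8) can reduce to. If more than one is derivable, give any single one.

[0,8] S   >
  [0,2] S/(S\NP)   >
    [0,1] "ate" : (S/(S\NP))/N
    [1,2] "on" : N
  [2,8] S\NP   <B
    [2,6] (PP/S)\NP   >
      [2,3] "liked" : ((PP/S)\NP)/PP
      [3,6] PP   >
        [3,5] PP/(PP\S)   <
          [3,4] "that" : NP
          [4,5] "under" : (PP/(PP\S))\NP
        [5,6] "plan" : PP\S
    [6,8] S\(PP/S)   <
      [6,7] "often" : S
      [7,8] "found" : (S\(PP/S))\S

S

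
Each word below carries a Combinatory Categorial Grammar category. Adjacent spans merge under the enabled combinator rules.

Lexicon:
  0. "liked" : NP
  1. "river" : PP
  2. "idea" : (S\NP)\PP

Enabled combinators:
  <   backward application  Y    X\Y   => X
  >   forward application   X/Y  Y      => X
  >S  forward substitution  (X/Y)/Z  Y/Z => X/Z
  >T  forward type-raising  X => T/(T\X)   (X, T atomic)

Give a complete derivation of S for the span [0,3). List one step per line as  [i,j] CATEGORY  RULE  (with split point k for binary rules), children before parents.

[0,3] S   <
  [0,1] "liked" : NP
  [1,3] S\NP   <
    [1,2] "river" : PP
    [2,3] "idea" : (S\NP)\PP

[0,1] NP  lex  "liked"
[1,2] PP  lex  "river"
[2,3] (S\NP)\PP  lex  "idea"
[1,3] S\NP  <  k=2
[0,3] S  <  k=1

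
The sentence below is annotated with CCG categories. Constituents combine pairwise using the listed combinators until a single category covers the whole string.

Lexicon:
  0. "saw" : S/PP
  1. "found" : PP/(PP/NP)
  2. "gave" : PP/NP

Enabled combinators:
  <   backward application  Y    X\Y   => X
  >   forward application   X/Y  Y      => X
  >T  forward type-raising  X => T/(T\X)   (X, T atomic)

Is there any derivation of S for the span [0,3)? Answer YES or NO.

YES

[0,3] S   >
  [0,1] "saw" : S/PP
  [1,3] PP   >
    [1,2] "found" : PP/(PP/NP)
    [2,3] "gave" : PP/NP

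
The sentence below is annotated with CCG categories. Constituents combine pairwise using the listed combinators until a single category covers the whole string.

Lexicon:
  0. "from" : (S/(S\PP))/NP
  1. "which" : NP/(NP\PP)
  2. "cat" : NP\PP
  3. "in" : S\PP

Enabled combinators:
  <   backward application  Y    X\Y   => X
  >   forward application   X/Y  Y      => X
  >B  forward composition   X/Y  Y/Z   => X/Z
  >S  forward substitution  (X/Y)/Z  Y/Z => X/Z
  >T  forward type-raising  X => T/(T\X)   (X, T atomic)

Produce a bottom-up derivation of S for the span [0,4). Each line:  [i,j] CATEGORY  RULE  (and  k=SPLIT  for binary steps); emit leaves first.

[0,4] S   >
  [0,3] S/(S\PP)   >
    [0,1] "from" : (S/(S\PP))/NP
    [1,3] NP   >
      [1,2] "which" : NP/(NP\PP)
      [2,3] "cat" : NP\PP
  [3,4] "in" : S\PP

[0,1] (S/(S\PP))/NP  lex  "from"
[1,2] NP/(NP\PP)  lex  "which"
[2,3] NP\PP  lex  "cat"
[1,3] NP  >  k=2
[0,3] S/(S\PP)  >  k=1
[3,4] S\PP  lex  "in"
[0,4] S  >  k=3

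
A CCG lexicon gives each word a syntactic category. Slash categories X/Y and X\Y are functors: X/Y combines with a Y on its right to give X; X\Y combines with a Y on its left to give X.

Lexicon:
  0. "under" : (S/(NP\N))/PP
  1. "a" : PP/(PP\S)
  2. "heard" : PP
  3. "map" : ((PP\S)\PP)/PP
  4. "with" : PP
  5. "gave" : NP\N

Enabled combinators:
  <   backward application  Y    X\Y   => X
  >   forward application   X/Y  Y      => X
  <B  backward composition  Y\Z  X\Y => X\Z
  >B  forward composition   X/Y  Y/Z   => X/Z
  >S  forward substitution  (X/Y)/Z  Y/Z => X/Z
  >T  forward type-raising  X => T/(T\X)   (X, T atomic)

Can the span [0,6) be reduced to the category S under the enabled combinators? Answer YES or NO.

[0,6] S   >
  [0,5] S/(NP\N)   >
    [0,1] "under" : (S/(NP\N))/PP
    [1,5] PP   >
      [1,2] "a" : PP/(PP\S)
      [2,5] PP\S   <
        [2,3] "heard" : PP
        [3,5] (PP\S)\PP   >
          [3,4] "map" : ((PP\S)\PP)/PP
          [4,5] "with" : PP
  [5,6] "gave" : NP\N

YES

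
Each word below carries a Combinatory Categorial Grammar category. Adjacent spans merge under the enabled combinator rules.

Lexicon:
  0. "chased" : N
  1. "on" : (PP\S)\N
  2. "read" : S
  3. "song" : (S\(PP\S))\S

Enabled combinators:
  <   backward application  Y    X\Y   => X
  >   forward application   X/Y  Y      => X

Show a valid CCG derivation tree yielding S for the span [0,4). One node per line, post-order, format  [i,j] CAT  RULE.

[0,4] S   <
  [0,2] PP\S   <
    [0,1] "chased" : N
    [1,2] "on" : (PP\S)\N
  [2,4] S\(PP\S)   <
    [2,3] "read" : S
    [3,4] "song" : (S\(PP\S))\S

[0,1] N  lex  "chased"
[1,2] (PP\S)\N  lex  "on"
[0,2] PP\S  <  k=1
[2,3] S  lex  "read"
[3,4] (S\(PP\S))\S  lex  "song"
[2,4] S\(PP\S)  <  k=3
[0,4] S  <  k=2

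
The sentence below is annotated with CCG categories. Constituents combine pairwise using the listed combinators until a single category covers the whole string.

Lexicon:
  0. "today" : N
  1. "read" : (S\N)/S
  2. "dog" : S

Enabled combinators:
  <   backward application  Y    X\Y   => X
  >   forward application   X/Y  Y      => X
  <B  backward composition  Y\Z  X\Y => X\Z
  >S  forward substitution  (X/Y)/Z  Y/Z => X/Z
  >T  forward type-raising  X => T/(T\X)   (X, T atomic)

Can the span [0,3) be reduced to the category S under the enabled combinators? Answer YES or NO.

[0,3] S   <
  [0,1] "today" : N
  [1,3] S\N   >
    [1,2] "read" : (S\N)/S
    [2,3] "dog" : S

YES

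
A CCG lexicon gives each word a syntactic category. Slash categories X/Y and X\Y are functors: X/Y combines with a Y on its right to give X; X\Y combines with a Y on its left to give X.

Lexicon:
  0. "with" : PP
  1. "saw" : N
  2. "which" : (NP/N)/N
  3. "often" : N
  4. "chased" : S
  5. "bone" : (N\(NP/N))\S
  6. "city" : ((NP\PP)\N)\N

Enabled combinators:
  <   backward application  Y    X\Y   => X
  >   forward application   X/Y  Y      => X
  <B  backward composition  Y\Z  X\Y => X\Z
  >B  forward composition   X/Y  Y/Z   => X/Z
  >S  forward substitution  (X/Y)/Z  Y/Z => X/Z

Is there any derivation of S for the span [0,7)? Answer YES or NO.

NO

PP N (NP/N)/N N S (N\(NP/N))\S ((NP\PP)\N)\N
CKY chart[0,7] = {NP}; S ∉ chart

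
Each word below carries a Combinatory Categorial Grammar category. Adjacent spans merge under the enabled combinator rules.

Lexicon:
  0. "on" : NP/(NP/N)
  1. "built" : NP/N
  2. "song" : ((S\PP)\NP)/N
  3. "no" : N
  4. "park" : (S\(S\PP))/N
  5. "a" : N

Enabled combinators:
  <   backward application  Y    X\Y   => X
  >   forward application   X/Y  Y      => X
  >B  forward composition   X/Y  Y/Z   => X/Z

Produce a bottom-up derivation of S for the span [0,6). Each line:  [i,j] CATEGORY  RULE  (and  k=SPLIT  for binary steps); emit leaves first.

[0,6] S   <
  [0,4] S\PP   <
    [0,2] NP   >
      [0,1] "on" : NP/(NP/N)
      [1,2] "built" : NP/N
    [2,4] (S\PP)\NP   >
      [2,3] "song" : ((S\PP)\NP)/N
      [3,4] "no" : N
  [4,6] S\(S\PP)   >
    [4,5] "park" : (S\(S\PP))/N
    [5,6] "a" : N

[0,1] NP/(NP/N)  lex  "on"
[1,2] NP/N  lex  "built"
[0,2] NP  >  k=1
[2,3] ((S\PP)\NP)/N  lex  "song"
[3,4] N  lex  "no"
[2,4] (S\PP)\NP  >  k=3
[0,4] S\PP  <  k=2
[4,5] (S\(S\PP))/N  lex  "park"
[5,6] N  lex  "a"
[4,6] S\(S\PP)  >  k=5
[0,6] S  <  k=4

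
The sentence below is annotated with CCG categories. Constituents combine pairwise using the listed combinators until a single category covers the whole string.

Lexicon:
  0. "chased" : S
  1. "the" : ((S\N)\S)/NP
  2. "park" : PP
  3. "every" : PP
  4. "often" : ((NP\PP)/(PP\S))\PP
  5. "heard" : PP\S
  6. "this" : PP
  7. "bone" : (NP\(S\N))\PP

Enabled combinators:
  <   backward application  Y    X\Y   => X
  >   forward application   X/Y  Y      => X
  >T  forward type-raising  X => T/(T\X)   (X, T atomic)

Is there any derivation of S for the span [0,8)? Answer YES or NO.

NO

S ((S\N)\S)/NP PP PP ((NP\PP)/(PP\S))\PP PP\S PP (NP\(S\N))\PP
CKY chart[0,8] = {N/(N\NP), NP, NP/(NP\NP), PP/(PP\NP), S/(S\NP)}; S ∉ chart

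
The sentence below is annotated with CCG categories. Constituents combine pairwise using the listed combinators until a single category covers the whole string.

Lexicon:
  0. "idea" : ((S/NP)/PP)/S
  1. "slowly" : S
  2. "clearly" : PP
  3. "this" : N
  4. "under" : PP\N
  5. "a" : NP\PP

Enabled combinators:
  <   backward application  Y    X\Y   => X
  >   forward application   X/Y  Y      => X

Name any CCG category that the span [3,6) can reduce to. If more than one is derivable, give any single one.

NP

[0,6] S   >
  [0,3] S/NP   >
    [0,2] (S/NP)/PP   >
      [0,1] "idea" : ((S/NP)/PP)/S
      [1,2] "slowly" : S
    [2,3] "clearly" : PP
  [3,6] NP   <
    [3,5] PP   <
      [3,4] "this" : N
      [4,5] "under" : PP\N
    [5,6] "a" : NP\PP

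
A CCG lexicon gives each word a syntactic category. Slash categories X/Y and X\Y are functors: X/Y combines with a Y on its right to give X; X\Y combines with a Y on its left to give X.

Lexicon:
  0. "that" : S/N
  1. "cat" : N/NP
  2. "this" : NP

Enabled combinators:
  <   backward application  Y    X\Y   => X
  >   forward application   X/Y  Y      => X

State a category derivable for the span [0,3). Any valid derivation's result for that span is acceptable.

S

[0,3] S   >
  [0,1] "that" : S/N
  [1,3] N   >
    [1,2] "cat" : N/NP
    [2,3] "this" : NP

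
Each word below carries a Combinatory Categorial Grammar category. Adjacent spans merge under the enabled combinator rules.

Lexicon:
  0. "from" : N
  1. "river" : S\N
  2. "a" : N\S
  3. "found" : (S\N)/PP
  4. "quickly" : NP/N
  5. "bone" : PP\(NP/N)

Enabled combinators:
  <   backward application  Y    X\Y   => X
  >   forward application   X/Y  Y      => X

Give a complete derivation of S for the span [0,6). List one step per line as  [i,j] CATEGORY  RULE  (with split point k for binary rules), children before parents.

[0,6] S   <
  [0,3] N   <
    [0,2] S   <
      [0,1] "from" : N
      [1,2] "river" : S\N
    [2,3] "a" : N\S
  [3,6] S\N   >
    [3,4] "found" : (S\N)/PP
    [4,6] PP   <
      [4,5] "quickly" : NP/N
      [5,6] "bone" : PP\(NP/N)

[0,1] N  lex  "from"
[1,2] S\N  lex  "river"
[0,2] S  <  k=1
[2,3] N\S  lex  "a"
[0,3] N  <  k=2
[3,4] (S\N)/PP  lex  "found"
[4,5] NP/N  lex  "quickly"
[5,6] PP\(NP/N)  lex  "bone"
[4,6] PP  <  k=5
[3,6] S\N  >  k=4
[0,6] S  <  k=3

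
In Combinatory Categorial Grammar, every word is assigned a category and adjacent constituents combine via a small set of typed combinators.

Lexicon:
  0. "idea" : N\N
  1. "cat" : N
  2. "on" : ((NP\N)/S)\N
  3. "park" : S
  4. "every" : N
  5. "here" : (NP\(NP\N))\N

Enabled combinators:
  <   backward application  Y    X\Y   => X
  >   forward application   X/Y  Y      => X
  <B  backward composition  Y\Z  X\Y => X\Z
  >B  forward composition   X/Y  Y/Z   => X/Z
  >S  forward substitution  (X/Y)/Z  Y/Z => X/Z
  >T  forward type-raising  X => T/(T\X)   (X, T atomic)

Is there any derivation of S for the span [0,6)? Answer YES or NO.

N\N N ((NP\N)/S)\N S N (NP\(NP\N))\N
CKY chart[0,6] = {N/(N\NP), NP, NP/(NP\NP), PP/(PP\NP), S/(S\NP)}; S ∉ chart

NO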